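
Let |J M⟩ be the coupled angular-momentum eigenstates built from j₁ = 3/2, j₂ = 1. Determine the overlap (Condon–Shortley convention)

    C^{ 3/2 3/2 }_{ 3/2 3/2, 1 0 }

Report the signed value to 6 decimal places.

√[4·1!2!1!/5! · 3!0!1!1!3!0!] = √(12/5)
  +(−1)^0/∏(0,1,0,1,2,0)! = 1/2  (running 1/2)
⟨..|..⟩ = √(12/5)·(1/2) = +0.774597

+0.774597  (= +√(3/5))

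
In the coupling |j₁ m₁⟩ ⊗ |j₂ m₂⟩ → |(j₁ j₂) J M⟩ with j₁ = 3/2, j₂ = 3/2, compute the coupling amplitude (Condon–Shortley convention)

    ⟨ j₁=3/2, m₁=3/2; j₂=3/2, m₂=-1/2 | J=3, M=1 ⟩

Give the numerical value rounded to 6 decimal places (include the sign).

j₁+j₂−J=0  J+j₁−j₂=3  J−j₁+j₂=3  j₁+j₂+J+1=7
(j₁±m₁, j₂±m₂, J±M) = (3,0,1,2,4,2)
P² = 144/5
sum k=0..0:
  [0] +1/12 = 1/12
S = 1/12
C² = P²·S² = 1/5 ; C = +0.447214

+√(1/5) ≈ +0.447214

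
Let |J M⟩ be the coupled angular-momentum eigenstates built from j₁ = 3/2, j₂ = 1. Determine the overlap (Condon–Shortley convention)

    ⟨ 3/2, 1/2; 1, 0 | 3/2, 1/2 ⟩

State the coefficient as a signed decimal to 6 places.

√[4·1!2!1!/5! · 2!1!1!1!2!1!] = √(4/15)
  +(−1)^0/∏(0,1,1,1,1,0)! = 1  (running 1)
  +(−1)^1/∏(1,0,0,0,2,1)! = -1/2  (running 1/2)
⟨..|..⟩ = √(4/15)·(1/2) = +0.258199

+0.258199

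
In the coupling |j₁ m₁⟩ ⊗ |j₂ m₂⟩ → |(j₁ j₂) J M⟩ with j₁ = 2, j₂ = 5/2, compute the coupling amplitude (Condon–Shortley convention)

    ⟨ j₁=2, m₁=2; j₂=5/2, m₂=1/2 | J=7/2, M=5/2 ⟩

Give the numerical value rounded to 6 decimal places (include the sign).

j₁+j₂−J=1  J+j₁−j₂=3  J−j₁+j₂=4  j₁+j₂+J+1=9
(j₁±m₁, j₂±m₂, J±M) = (4,0,3,2,6,1)
P² = 4608/7
sum k=0..0:
  [0] +1/36 = 1/36
S = 1/36
C² = P²·S² = 32/63 ; C = +0.712697

+0.712697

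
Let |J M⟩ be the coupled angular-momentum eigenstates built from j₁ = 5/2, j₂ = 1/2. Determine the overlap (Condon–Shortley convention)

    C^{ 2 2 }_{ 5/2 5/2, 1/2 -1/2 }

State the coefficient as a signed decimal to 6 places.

√[5·1!4!0!/6! · 5!0!0!1!4!0!] = √(480)
  +(−1)^0/∏(0,1,0,0,4,0)! = 1/24  (running 1/24)
⟨..|..⟩ = √(480)·(1/24) = +0.912871

+0.912871  (= +√(5/6))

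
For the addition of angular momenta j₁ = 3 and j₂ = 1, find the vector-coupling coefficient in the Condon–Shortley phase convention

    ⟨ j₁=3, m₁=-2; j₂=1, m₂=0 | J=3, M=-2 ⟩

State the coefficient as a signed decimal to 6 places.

−√(1/3) ≈ -0.577350

triangle: 1!*5!*1!/8! = 120/40320
(j±m)!: 1!*5!*1!*1!*1!*5! = 14400
prefactor² = (2J+1)*Δ*N² = 300
  k=0: +1/(0!*1!*5!*1!*0!*0!) = 1/120
  k=1: −1/(1!*0!*4!*0!*1!*1!) = -1/24
Σ = -1/30  ⇒  CG² = 300*(-1/30)² = 1/3
CG = −√(1/3) = -0.577350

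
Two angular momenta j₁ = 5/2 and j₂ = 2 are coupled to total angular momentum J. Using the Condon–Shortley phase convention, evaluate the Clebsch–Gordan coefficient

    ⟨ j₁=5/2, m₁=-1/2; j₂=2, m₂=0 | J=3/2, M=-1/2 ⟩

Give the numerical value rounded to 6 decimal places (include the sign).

+0.239046  (= +√(2/35))

triangle: 3!×2!×1!/7! = 12/5040
(j±m)!: 2!×3!×2!×2!×1!×2! = 96
prefactor² = (2J+1)×Δ×N² = 32/35
  k=1: −1/(1!×2!×2!×1!×0!×0!) = -1/4
  k=2: +1/(2!×1!×1!×0!×1!×1!) = 1/2
Σ = 1/4  ⇒  CG² = 32/35×1/4² = 2/35
CG = +√(2/35) = +0.239046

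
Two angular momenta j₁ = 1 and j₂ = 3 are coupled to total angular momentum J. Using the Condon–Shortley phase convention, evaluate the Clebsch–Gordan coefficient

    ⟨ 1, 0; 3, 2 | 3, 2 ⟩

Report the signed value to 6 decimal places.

triangle: 1!·1!·5!/8! = 120/40320
(j±m)!: 1!·1!·5!·1!·5!·1! = 14400
prefactor² = (2J+1)·Δ·N² = 300
  k=0: +1/(0!·1!·1!·5!·0!·0!) = 1/120
  k=1: −1/(1!·0!·0!·4!·1!·1!) = -1/24
Σ = -1/30  ⇒  CG² = 300·(-1/30)² = 1/3
CG = −√(1/3) = -0.577350

-0.577350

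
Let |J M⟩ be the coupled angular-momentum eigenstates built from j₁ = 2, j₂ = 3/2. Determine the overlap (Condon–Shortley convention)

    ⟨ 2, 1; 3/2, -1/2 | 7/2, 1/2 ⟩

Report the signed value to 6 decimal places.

+0.585540

j₁+j₂−J=0  J+j₁−j₂=4  J−j₁+j₂=3  j₁+j₂+J+1=8
(j₁±m₁, j₂±m₂, J±M) = (3,1,1,2,4,3)
P² = 1728/35
sum k=0..0:
  [0] +1/12 = 1/12
S = 1/12
C² = P²·S² = 12/35 ; C = +0.585540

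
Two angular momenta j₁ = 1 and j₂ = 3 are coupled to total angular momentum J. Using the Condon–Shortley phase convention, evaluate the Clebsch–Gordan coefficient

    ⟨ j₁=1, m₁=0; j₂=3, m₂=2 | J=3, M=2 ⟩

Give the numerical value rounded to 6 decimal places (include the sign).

triangle: 1!*1!*5!/8! = 120/40320
(j±m)!: 1!*1!*5!*1!*5!*1! = 14400
prefactor² = (2J+1)*Δ*N² = 300
  k=0: +1/(0!*1!*1!*5!*0!*0!) = 1/120
  k=1: −1/(1!*0!*0!*4!*1!*1!) = -1/24
Σ = -1/30  ⇒  CG² = 300*(-1/30)² = 1/3
CG = −√(1/3) = -0.577350

-0.577350  (= −√(1/3))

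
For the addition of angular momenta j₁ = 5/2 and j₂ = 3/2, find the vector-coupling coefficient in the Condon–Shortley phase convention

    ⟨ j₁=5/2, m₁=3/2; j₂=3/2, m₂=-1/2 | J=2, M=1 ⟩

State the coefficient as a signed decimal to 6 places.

triangle: 2!·3!·1!/7! = 12/5040
(j±m)!: 4!·1!·1!·2!·3!·1! = 288
prefactor² = (2J+1)·Δ·N² = 24/7
  k=0: +1/(0!·2!·1!·1!·2!·0!) = 1/4
  k=1: −1/(1!·1!·0!·0!·3!·1!) = -1/6
Σ = 1/12  ⇒  CG² = 24/7·1/12² = 1/42
CG = +√(1/42) = +0.154303

+0.154303  (= +√(1/42))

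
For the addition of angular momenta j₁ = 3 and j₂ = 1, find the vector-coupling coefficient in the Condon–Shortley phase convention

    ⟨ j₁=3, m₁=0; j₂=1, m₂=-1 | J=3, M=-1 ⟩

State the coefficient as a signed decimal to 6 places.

+√(1/2) ≈ +0.707107

triangle: 1!×5!×1!/8! = 120/40320
(j±m)!: 3!×3!×0!×2!×2!×4! = 3456
prefactor² = (2J+1)×Δ×N² = 72
  k=0: +1/(0!×1!×3!×0!×2!×1!) = 1/12
Σ = 1/12  ⇒  CG² = 72×1/12² = 1/2
CG = +√(1/2) = +0.707107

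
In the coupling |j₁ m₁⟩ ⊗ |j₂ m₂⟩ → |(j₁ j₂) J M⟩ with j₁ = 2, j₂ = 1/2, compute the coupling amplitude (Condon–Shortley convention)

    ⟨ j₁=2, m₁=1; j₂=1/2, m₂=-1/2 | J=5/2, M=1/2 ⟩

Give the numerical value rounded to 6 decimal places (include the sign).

+0.632456  (= +√(2/5))

√[6·0!4!1!/6! · 3!1!0!1!3!2!] = √(72/5)
  +(−1)^0/∏(0,0,1,0,3,1)! = 1/6  (running 1/6)
⟨..|..⟩ = √(72/5)·(1/6) = +0.632456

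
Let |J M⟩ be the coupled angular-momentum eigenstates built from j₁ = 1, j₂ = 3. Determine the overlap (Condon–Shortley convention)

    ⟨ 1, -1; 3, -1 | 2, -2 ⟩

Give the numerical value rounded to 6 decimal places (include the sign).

+0.218218

√[5·2!0!4!/7! · 0!2!2!4!0!4!] = √(768/7)
  +(−1)^2/∏(2,0,0,0,0,4)! = 1/48  (running 1/48)
⟨..|..⟩ = √(768/7)·(1/48) = +0.218218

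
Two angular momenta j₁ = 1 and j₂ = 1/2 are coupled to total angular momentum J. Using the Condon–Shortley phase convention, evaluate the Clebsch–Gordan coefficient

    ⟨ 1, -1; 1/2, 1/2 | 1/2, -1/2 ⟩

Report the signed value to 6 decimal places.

√[2·1!1!0!/3! · 0!2!1!0!0!1!] = √(2/3)
  +(−1)^1/∏(1,0,1,0,0,0)! = -1  (running -1)
⟨..|..⟩ = √(2/3)·(-1) = -0.816497

-0.816497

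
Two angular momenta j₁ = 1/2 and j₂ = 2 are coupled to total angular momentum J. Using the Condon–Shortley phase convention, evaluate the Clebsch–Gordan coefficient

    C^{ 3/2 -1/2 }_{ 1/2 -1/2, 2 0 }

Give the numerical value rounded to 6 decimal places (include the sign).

√[4·1!0!3!/5! · 0!1!2!2!1!2!] = √(8/5)
  +(−1)^1/∏(1,0,0,1,0,2)! = -1/2  (running -1/2)
⟨..|..⟩ = √(8/5)·(-1/2) = -0.632456

−√(2/5) = -0.632456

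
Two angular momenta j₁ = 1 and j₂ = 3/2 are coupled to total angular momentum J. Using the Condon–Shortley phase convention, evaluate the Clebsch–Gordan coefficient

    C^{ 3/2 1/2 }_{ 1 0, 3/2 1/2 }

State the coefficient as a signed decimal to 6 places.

triangle: 1!×1!×2!/5! = 2/120
(j±m)!: 1!×1!×2!×1!×2!×1! = 4
prefactor² = (2J+1)×Δ×N² = 4/15
  k=0: +1/(0!×1!×1!×2!×0!×0!) = 1/2
  k=1: −1/(1!×0!×0!×1!×1!×1!) = -1
Σ = -1/2  ⇒  CG² = 4/15×(-1/2)² = 1/15
CG = −√(1/15) = -0.258199

-0.258199  (= −√(1/15))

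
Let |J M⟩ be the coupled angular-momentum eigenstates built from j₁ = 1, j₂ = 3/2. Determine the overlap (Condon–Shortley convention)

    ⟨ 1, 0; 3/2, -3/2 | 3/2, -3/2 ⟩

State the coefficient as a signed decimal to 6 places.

+0.774597

triangle: 1!*1!*2!/5! = 2/120
(j±m)!: 1!*1!*0!*3!*0!*3! = 36
prefactor² = (2J+1)*Δ*N² = 12/5
  k=0: +1/(0!*1!*1!*0!*0!*2!) = 1/2
Σ = 1/2  ⇒  CG² = 12/5*1/2² = 3/5
CG = +√(3/5) = +0.774597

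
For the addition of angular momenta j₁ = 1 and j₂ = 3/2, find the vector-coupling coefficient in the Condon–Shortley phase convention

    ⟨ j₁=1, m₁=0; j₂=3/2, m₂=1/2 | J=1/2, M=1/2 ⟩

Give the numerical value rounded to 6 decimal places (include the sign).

−√(1/3) = -0.577350

triangle: 2!×0!×1!/4! = 2/24
(j±m)!: 1!×1!×2!×1!×1!×0! = 2
prefactor² = (2J+1)×Δ×N² = 1/3
  k=1: −1/(1!×1!×0!×1!×0!×0!) = -1
Σ = -1  ⇒  CG² = 1/3×(-1)² = 1/3
CG = −√(1/3) = -0.577350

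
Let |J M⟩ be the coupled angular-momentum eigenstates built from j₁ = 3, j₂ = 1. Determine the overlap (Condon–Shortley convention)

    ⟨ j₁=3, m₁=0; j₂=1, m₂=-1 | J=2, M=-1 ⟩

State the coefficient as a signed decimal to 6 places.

+0.377964  (= +√(1/7))

j₁+j₂−J=2  J+j₁−j₂=4  J−j₁+j₂=0  j₁+j₂+J+1=7
(j₁±m₁, j₂±m₂, J±M) = (3,3,0,2,1,3)
P² = 144/7
sum k=0..0:
  [0] +1/12 = 1/12
S = 1/12
C² = P²·S² = 1/7 ; C = +0.377964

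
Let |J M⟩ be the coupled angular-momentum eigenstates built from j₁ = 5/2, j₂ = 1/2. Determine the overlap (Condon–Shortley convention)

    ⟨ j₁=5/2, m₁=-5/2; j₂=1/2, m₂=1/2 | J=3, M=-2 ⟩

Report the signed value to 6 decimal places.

triangle: 0!*5!*1!/7! = 120/5040
(j±m)!: 0!*5!*1!*0!*1!*5! = 14400
prefactor² = (2J+1)*Δ*N² = 2400
  k=0: +1/(0!*0!*5!*1!*0!*0!) = 1/120
Σ = 1/120  ⇒  CG² = 2400*1/120² = 1/6
CG = +√(1/6) = +0.408248

+√(1/6) = +0.408248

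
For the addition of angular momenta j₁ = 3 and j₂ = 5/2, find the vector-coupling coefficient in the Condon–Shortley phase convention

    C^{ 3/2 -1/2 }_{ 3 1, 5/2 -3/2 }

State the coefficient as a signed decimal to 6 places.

-0.483046

√[4·4!2!1!/8! · 4!2!1!4!1!2!] = √(384/35)
  +(−1)^0/∏(0,4,2,1,0,0)! = 1/48  (running 1/48)
  +(−1)^1/∏(1,3,1,0,1,1)! = -1/6  (running -7/48)
⟨..|..⟩ = √(384/35)·(-7/48) = -0.483046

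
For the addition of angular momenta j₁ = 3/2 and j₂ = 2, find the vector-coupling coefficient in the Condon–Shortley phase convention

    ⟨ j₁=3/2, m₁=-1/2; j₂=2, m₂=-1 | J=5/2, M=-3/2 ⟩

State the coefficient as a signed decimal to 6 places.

+√(1/35) ≈ +0.169031

j₁+j₂−J=1  J+j₁−j₂=2  J−j₁+j₂=3  j₁+j₂+J+1=7
(j₁±m₁, j₂±m₂, J±M) = (1,2,1,3,1,4)
P² = 144/35
sum k=0..1:
  [0] +1/4 = 1/4
  [1] −1/6 = -1/6
S = 1/12
C² = P²·S² = 1/35 ; C = +0.169031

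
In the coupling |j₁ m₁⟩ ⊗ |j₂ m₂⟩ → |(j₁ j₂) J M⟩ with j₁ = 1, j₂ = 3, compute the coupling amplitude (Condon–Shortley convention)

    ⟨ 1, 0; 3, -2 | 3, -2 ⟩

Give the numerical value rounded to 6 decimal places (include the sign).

+√(1/3) ≈ +0.577350

triangle: 1!*1!*5!/8! = 120/40320
(j±m)!: 1!*1!*1!*5!*1!*5! = 14400
prefactor² = (2J+1)*Δ*N² = 300
  k=0: +1/(0!*1!*1!*1!*0!*4!) = 1/24
  k=1: −1/(1!*0!*0!*0!*1!*5!) = -1/120
Σ = 1/30  ⇒  CG² = 300*1/30² = 1/3
CG = +√(1/3) = +0.577350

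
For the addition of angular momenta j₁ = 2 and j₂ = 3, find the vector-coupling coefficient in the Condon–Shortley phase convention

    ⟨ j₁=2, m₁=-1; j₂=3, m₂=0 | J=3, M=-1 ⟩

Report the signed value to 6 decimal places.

-0.182574

triangle: 2!*2!*4!/9! = 96/362880
(j±m)!: 1!*3!*3!*3!*2!*4! = 10368
prefactor² = (2J+1)*Δ*N² = 96/5
  k=1: −1/(1!*1!*2!*2!*0!*2!) = -1/8
  k=2: +1/(2!*0!*1!*1!*1!*3!) = 1/12
Σ = -1/24  ⇒  CG² = 96/5*(-1/24)² = 1/30
CG = −√(1/30) = -0.182574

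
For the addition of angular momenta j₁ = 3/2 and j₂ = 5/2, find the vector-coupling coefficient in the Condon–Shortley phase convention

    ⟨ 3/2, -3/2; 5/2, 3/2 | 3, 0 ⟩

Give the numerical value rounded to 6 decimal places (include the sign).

j₁+j₂−J=1  J+j₁−j₂=2  J−j₁+j₂=4  j₁+j₂+J+1=8
(j₁±m₁, j₂±m₂, J±M) = (0,3,4,1,3,3)
P² = 216/5
sum k=1..1:
  [1] −1/12 = -1/12
S = -1/12
C² = P²·S² = 3/10 ; C = -0.547723

-0.547723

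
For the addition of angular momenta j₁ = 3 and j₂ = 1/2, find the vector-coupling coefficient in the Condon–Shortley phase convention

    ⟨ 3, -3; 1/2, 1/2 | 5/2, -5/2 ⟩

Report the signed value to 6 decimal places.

triangle: 1!·5!·0!/7! = 120/5040
(j±m)!: 0!·6!·1!·0!·0!·5! = 86400
prefactor² = (2J+1)·Δ·N² = 86400/7
  k=1: −1/(1!·0!·5!·0!·0!·0!) = -1/120
Σ = -1/120  ⇒  CG² = 86400/7·(-1/120)² = 6/7
CG = −√(6/7) = -0.925820

−√(6/7) = -0.925820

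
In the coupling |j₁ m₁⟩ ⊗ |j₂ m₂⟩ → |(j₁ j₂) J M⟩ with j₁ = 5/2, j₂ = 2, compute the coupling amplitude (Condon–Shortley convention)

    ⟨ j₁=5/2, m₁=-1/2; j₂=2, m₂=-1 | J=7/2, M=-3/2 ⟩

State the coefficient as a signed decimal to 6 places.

+√(2/21) ≈ +0.308607

√[8·1!4!3!/9! · 2!3!1!3!2!5!] = √(384/7)
  +(−1)^0/∏(0,1,3,1,1,2)! = 1/12  (running 1/12)
  +(−1)^1/∏(1,0,2,0,2,3)! = -1/24  (running 1/24)
⟨..|..⟩ = √(384/7)·(1/24) = +0.308607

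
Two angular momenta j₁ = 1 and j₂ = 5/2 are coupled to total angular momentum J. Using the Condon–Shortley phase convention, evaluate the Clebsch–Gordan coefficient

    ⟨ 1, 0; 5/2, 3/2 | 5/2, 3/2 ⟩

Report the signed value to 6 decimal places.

-0.507093  (= −√(9/35))

√[6·1!1!4!/7! · 1!1!4!1!4!1!] = √(576/35)
  +(−1)^0/∏(0,1,1,4,0,0)! = 1/24  (running 1/24)
  +(−1)^1/∏(1,0,0,3,1,1)! = -1/6  (running -1/8)
⟨..|..⟩ = √(576/35)·(-1/8) = -0.507093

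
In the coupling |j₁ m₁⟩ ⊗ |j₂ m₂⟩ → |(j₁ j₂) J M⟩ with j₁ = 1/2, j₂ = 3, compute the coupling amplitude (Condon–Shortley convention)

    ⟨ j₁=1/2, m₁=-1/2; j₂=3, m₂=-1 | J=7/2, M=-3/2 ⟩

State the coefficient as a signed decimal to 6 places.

j₁+j₂−J=0  J+j₁−j₂=1  J−j₁+j₂=6  j₁+j₂+J+1=8
(j₁±m₁, j₂±m₂, J±M) = (0,1,2,4,2,5)
P² = 11520/7
sum k=0..0:
  [0] +1/48 = 1/48
S = 1/48
C² = P²·S² = 5/7 ; C = +0.845154

+√(5/7) ≈ +0.845154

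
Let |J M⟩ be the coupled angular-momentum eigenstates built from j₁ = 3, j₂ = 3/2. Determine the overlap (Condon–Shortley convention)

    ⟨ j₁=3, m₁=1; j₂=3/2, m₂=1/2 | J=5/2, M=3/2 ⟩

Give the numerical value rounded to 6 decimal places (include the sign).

-0.591608  (= −√(7/20))

√[6·2!4!1!/8! · 4!2!2!1!4!1!] = √(576/35)
  +(−1)^1/∏(1,1,1,1,3,0)! = -1/6  (running -1/6)
  +(−1)^2/∏(2,0,0,0,4,1)! = 1/48  (running -7/48)
⟨..|..⟩ = √(576/35)·(-7/48) = -0.591608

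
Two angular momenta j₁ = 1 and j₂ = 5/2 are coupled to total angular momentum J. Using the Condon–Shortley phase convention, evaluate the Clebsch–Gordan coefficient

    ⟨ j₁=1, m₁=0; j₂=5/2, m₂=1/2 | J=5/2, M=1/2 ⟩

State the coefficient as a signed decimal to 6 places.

−√(1/35) ≈ -0.169031

triangle: 1!×1!×4!/7! = 24/5040
(j±m)!: 1!×1!×3!×2!×3!×2! = 144
prefactor² = (2J+1)×Δ×N² = 144/35
  k=0: +1/(0!×1!×1!×3!×0!×1!) = 1/6
  k=1: −1/(1!×0!×0!×2!×1!×2!) = -1/4
Σ = -1/12  ⇒  CG² = 144/35×(-1/12)² = 1/35
CG = −√(1/35) = -0.169031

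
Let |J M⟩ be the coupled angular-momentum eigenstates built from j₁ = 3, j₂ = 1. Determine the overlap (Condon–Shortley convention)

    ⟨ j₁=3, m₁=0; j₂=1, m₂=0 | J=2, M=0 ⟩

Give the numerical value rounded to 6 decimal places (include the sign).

√[5·2!4!0!/7! · 3!3!1!1!2!2!] = √(48/7)
  +(−1)^1/∏(1,1,2,0,2,0)! = -1/4  (running -1/4)
⟨..|..⟩ = √(48/7)·(-1/4) = -0.654654

−√(3/7) = -0.654654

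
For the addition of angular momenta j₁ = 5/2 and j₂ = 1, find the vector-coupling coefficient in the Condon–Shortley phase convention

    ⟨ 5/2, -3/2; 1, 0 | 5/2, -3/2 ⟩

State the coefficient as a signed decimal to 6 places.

−√(9/35) ≈ -0.507093

√[6·1!4!1!/7! · 1!4!1!1!1!4!] = √(576/35)
  +(−1)^0/∏(0,1,4,1,0,0)! = 1/24  (running 1/24)
  +(−1)^1/∏(1,0,3,0,1,1)! = -1/6  (running -1/8)
⟨..|..⟩ = √(576/35)·(-1/8) = -0.507093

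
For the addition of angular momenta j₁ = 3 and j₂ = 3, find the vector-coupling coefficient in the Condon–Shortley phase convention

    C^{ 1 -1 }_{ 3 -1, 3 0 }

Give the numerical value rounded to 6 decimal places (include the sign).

-0.462910

triangle: 5!·1!·1!/8! = 120/40320
(j±m)!: 2!·4!·3!·3!·0!·2! = 3456
prefactor² = (2J+1)·Δ·N² = 216/7
  k=3: −1/(3!·2!·1!·0!·0!·1!) = -1/12
Σ = -1/12  ⇒  CG² = 216/7·(-1/12)² = 3/14
CG = −√(3/14) = -0.462910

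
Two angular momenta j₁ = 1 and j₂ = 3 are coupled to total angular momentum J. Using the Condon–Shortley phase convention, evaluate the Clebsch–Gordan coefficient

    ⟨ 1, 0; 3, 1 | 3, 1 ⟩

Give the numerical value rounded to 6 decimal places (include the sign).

−√(1/12) = -0.288675

j₁+j₂−J=1  J+j₁−j₂=1  J−j₁+j₂=5  j₁+j₂+J+1=8
(j₁±m₁, j₂±m₂, J±M) = (1,1,4,2,4,2)
P² = 48
sum k=0..1:
  [0] +1/24 = 1/24
  [1] −1/12 = -1/12
S = -1/24
C² = P²·S² = 1/12 ; C = -0.288675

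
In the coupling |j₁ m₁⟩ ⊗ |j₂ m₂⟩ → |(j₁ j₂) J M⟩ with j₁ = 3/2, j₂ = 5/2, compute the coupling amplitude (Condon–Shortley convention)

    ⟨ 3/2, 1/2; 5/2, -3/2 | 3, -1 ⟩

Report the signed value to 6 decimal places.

+√(49/120) ≈ +0.639010

triangle: 1!·2!·4!/8! = 48/40320
(j±m)!: 2!·1!·1!·4!·2!·4! = 2304
prefactor² = (2J+1)·Δ·N² = 96/5
  k=0: +1/(0!·1!·1!·1!·1!·3!) = 1/6
  k=1: −1/(1!·0!·0!·0!·2!·4!) = -1/48
Σ = 7/48  ⇒  CG² = 96/5·7/48² = 49/120
CG = +√(49/120) = +0.639010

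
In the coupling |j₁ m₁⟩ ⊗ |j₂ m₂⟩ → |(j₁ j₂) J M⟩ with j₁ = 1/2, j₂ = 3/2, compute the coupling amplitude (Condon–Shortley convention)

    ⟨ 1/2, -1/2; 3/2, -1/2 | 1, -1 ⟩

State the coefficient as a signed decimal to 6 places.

triangle: 1!×0!×2!/4! = 2/24
(j±m)!: 0!×1!×1!×2!×0!×2! = 4
prefactor² = (2J+1)×Δ×N² = 1
  k=1: −1/(1!×0!×0!×0!×0!×2!) = -1/2
Σ = -1/2  ⇒  CG² = 1×(-1/2)² = 1/4
CG = −√(1/4) = -0.500000

−√(1/4) ≈ -0.500000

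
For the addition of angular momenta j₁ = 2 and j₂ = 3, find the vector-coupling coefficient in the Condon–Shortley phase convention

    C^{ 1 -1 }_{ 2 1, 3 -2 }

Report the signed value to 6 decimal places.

triangle: 4!·0!·2!/7! = 48/5040
(j±m)!: 3!·1!·1!·5!·0!·2! = 1440
prefactor² = (2J+1)·Δ·N² = 288/7
  k=1: −1/(1!·3!·0!·0!·0!·2!) = -1/12
Σ = -1/12  ⇒  CG² = 288/7·(-1/12)² = 2/7
CG = −√(2/7) = -0.534522

−√(2/7) = -0.534522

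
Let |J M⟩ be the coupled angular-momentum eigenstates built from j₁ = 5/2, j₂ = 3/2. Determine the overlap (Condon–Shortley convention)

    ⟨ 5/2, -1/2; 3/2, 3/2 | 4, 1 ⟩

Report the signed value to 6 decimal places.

j₁+j₂−J=0  J+j₁−j₂=5  J−j₁+j₂=3  j₁+j₂+J+1=9
(j₁±m₁, j₂±m₂, J±M) = (2,3,3,0,5,3)
P² = 6480/7
sum k=0..0:
  [0] +1/72 = 1/72
S = 1/72
C² = P²·S² = 5/28 ; C = +0.422577

+0.422577  (= +√(5/28))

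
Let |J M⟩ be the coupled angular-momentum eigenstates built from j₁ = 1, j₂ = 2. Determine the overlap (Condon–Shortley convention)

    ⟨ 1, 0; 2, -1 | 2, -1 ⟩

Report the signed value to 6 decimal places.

√[5·1!1!3!/6! · 1!1!1!3!1!3!] = √(3/2)
  +(−1)^0/∏(0,1,1,1,0,2)! = 1/2  (running 1/2)
  +(−1)^1/∏(1,0,0,0,1,3)! = -1/6  (running 1/3)
⟨..|..⟩ = √(3/2)·(1/3) = +0.408248

+√(1/6) = +0.408248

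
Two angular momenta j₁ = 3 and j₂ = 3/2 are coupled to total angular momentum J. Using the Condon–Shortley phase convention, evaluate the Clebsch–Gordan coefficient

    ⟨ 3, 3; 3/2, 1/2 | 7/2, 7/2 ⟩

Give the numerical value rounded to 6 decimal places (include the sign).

triangle: 1!·5!·2!/9! = 240/362880
(j±m)!: 6!·0!·2!·1!·7!·0! = 7257600
prefactor² = (2J+1)·Δ·N² = 38400
  k=0: +1/(0!·1!·0!·2!·5!·0!) = 1/240
Σ = 1/240  ⇒  CG² = 38400·1/240² = 2/3
CG = +√(2/3) = +0.816497

+√(2/3) = +0.816497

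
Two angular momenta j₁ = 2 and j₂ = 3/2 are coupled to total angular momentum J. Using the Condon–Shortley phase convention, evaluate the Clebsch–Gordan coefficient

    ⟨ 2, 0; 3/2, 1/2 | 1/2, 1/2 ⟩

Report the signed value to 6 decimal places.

+0.447214  (= +√(1/5))

triangle: 3!×1!×0!/5! = 6/120
(j±m)!: 2!×2!×2!×1!×1!×0! = 8
prefactor² = (2J+1)×Δ×N² = 4/5
  k=2: +1/(2!×1!×0!×0!×1!×0!) = 1/2
Σ = 1/2  ⇒  CG² = 4/5×1/2² = 1/5
CG = +√(1/5) = +0.447214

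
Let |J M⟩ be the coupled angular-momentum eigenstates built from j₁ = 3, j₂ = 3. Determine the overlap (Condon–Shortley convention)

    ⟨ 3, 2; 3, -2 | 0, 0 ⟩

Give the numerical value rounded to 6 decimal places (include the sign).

√[1·6!0!0!/7! · 5!1!1!5!0!0!] = √(14400/7)
  +(−1)^1/∏(1,5,0,0,0,0)! = -1/120  (running -1/120)
⟨..|..⟩ = √(14400/7)·(-1/120) = -0.377964

−√(1/7) ≈ -0.377964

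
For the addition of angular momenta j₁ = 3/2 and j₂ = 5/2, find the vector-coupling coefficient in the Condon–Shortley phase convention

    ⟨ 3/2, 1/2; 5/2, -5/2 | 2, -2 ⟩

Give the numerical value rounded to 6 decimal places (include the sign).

+0.690066

j₁+j₂−J=2  J+j₁−j₂=1  J−j₁+j₂=3  j₁+j₂+J+1=7
(j₁±m₁, j₂±m₂, J±M) = (2,1,0,5,0,4)
P² = 480/7
sum k=0..0:
  [0] +1/12 = 1/12
S = 1/12
C² = P²·S² = 10/21 ; C = +0.690066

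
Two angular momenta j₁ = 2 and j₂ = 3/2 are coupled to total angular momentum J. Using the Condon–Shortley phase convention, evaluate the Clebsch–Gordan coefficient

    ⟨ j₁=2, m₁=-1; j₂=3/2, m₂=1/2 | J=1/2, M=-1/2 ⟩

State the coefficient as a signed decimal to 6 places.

j₁+j₂−J=3  J+j₁−j₂=1  J−j₁+j₂=0  j₁+j₂+J+1=5
(j₁±m₁, j₂±m₂, J±M) = (1,3,2,1,0,1)
P² = 6/5
sum k=2..2:
  [2] +1/2 = 1/2
S = 1/2
C² = P²·S² = 3/10 ; C = +0.547723

+0.547723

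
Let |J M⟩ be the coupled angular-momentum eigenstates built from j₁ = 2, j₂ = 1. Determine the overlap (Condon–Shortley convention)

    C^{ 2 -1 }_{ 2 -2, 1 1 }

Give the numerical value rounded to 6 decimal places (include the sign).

√[5·1!3!1!/6! · 0!4!2!0!1!3!] = √(12)
  +(−1)^1/∏(1,0,3,1,0,0)! = -1/6  (running -1/6)
⟨..|..⟩ = √(12)·(-1/6) = -0.577350

−√(1/3) = -0.577350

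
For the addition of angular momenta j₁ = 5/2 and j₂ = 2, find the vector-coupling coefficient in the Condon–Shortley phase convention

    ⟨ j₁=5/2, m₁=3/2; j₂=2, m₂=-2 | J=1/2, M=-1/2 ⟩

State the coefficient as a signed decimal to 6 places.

+√(1/15) ≈ +0.258199

√[2·4!1!0!/6! · 4!1!0!4!0!1!] = √(192/5)
  +(−1)^0/∏(0,4,1,0,0,0)! = 1/24  (running 1/24)
⟨..|..⟩ = √(192/5)·(1/24) = +0.258199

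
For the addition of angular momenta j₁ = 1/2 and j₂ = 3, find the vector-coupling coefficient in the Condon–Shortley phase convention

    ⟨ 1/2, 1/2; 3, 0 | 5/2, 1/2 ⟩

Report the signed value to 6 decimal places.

+√(3/7) = +0.654654

triangle: 1!·0!·5!/7! = 120/5040
(j±m)!: 1!·0!·3!·3!·3!·2! = 432
prefactor² = (2J+1)·Δ·N² = 432/7
  k=0: +1/(0!·1!·0!·3!·0!·2!) = 1/12
Σ = 1/12  ⇒  CG² = 432/7·1/12² = 3/7
CG = +√(3/7) = +0.654654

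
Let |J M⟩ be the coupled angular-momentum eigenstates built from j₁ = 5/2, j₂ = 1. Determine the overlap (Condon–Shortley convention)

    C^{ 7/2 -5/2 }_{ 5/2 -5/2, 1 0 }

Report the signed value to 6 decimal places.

+√(2/7) = +0.534522

j₁+j₂−J=0  J+j₁−j₂=5  J−j₁+j₂=2  j₁+j₂+J+1=8
(j₁±m₁, j₂±m₂, J±M) = (0,5,1,1,1,6)
P² = 28800/7
sum k=0..0:
  [0] +1/120 = 1/120
S = 1/120
C² = P²·S² = 2/7 ; C = +0.534522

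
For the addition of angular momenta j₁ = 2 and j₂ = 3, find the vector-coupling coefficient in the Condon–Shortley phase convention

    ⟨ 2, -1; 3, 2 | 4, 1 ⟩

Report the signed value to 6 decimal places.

√[9·1!3!5!/10! · 1!3!5!1!5!3!] = √(6480/7)
  +(−1)^0/∏(0,1,3,5,0,0)! = 1/720  (running 1/720)
  +(−1)^1/∏(1,0,2,4,1,1)! = -1/48  (running -7/360)
⟨..|..⟩ = √(6480/7)·(-7/360) = -0.591608

−√(7/20) = -0.591608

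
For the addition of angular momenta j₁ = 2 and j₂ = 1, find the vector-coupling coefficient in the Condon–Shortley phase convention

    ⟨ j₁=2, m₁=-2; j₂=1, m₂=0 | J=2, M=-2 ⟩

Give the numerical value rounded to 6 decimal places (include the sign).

triangle: 1!·3!·1!/6! = 6/720
(j±m)!: 0!·4!·1!·1!·0!·4! = 576
prefactor² = (2J+1)·Δ·N² = 24
  k=1: −1/(1!·0!·3!·0!·0!·1!) = -1/6
Σ = -1/6  ⇒  CG² = 24·(-1/6)² = 2/3
CG = −√(2/3) = -0.816497

-0.816497  (= −√(2/3))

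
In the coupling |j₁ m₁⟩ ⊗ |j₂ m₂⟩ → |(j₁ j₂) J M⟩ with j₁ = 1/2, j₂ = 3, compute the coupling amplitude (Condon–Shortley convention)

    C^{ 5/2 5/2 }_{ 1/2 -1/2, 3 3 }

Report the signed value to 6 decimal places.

-0.925820

j₁+j₂−J=1  J+j₁−j₂=0  J−j₁+j₂=5  j₁+j₂+J+1=7
(j₁±m₁, j₂±m₂, J±M) = (0,1,6,0,5,0)
P² = 86400/7
sum k=1..1:
  [1] −1/120 = -1/120
S = -1/120
C² = P²·S² = 6/7 ; C = -0.925820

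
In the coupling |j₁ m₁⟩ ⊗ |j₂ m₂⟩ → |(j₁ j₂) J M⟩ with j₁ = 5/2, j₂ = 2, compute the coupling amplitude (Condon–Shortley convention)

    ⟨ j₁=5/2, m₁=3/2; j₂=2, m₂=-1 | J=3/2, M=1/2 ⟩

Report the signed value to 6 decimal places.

√[4·3!2!1!/7! · 4!1!1!3!2!1!] = √(96/35)
  +(−1)^0/∏(0,3,1,1,1,0)! = 1/6  (running 1/6)
  +(−1)^1/∏(1,2,0,0,2,1)! = -1/4  (running -1/12)
⟨..|..⟩ = √(96/35)·(-1/12) = -0.138013

-0.138013  (= −√(2/105))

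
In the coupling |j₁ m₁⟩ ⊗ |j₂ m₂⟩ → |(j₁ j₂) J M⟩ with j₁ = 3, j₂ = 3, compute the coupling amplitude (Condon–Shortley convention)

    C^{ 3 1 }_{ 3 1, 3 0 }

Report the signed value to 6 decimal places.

√[7·3!3!3!/10! · 4!2!3!3!4!2!] = √(864/25)
  +(−1)^0/∏(0,3,2,3,1,0)! = 1/72  (running 1/72)
  +(−1)^1/∏(1,2,1,2,2,1)! = -1/8  (running -1/9)
  +(−1)^2/∏(2,1,0,1,3,2)! = 1/24  (running -5/72)
⟨..|..⟩ = √(864/25)·(-5/72) = -0.408248

-0.408248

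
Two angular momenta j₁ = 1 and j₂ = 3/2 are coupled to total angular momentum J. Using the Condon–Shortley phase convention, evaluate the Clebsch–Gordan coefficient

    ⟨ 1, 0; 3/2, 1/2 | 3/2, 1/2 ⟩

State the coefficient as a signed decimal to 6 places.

-0.258199

triangle: 1!*1!*2!/5! = 2/120
(j±m)!: 1!*1!*2!*1!*2!*1! = 4
prefactor² = (2J+1)*Δ*N² = 4/15
  k=0: +1/(0!*1!*1!*2!*0!*0!) = 1/2
  k=1: −1/(1!*0!*0!*1!*1!*1!) = -1
Σ = -1/2  ⇒  CG² = 4/15*(-1/2)² = 1/15
CG = −√(1/15) = -0.258199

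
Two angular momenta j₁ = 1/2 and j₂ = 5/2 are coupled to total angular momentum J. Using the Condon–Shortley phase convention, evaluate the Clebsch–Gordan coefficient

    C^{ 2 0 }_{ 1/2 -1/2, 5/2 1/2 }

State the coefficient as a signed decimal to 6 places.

j₁+j₂−J=1  J+j₁−j₂=0  J−j₁+j₂=4  j₁+j₂+J+1=6
(j₁±m₁, j₂±m₂, J±M) = (0,1,3,2,2,2)
P² = 8
sum k=1..1:
  [1] −1/4 = -1/4
S = -1/4
C² = P²·S² = 1/2 ; C = -0.707107

-0.707107  (= −√(1/2))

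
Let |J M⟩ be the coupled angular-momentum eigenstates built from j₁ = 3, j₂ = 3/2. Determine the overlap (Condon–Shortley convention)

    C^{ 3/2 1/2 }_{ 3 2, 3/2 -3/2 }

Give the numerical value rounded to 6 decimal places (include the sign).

+0.534522

j₁+j₂−J=3  J+j₁−j₂=3  J−j₁+j₂=0  j₁+j₂+J+1=7
(j₁±m₁, j₂±m₂, J±M) = (5,1,0,3,2,1)
P² = 288/7
sum k=0..0:
  [0] +1/12 = 1/12
S = 1/12
C² = P²·S² = 2/7 ; C = +0.534522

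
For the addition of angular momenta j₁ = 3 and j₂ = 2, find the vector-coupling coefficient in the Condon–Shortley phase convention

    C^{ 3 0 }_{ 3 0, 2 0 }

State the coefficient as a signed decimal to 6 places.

√[7·2!4!2!/9! · 3!3!2!2!3!3!] = √(48/5)
  +(−1)^0/∏(0,2,3,2,1,0)! = 1/24  (running 1/24)
  +(−1)^1/∏(1,1,2,1,2,1)! = -1/4  (running -5/24)
  +(−1)^2/∏(2,0,1,0,3,2)! = 1/24  (running -1/6)
⟨..|..⟩ = √(48/5)·(-1/6) = -0.516398

-0.516398  (= −√(4/15))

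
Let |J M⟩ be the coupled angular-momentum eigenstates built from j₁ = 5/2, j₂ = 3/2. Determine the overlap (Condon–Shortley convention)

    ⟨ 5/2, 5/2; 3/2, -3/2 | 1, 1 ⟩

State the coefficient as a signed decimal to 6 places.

+0.707107  (= +√(1/2))

j₁+j₂−J=3  J+j₁−j₂=2  J−j₁+j₂=0  j₁+j₂+J+1=6
(j₁±m₁, j₂±m₂, J±M) = (5,0,0,3,2,0)
P² = 72
sum k=0..0:
  [0] +1/12 = 1/12
S = 1/12
C² = P²·S² = 1/2 ; C = +0.707107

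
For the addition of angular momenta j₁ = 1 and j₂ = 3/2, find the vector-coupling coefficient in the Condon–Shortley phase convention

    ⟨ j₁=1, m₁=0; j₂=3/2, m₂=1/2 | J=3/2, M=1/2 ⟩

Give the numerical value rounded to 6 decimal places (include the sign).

-0.258199

√[4·1!1!2!/5! · 1!1!2!1!2!1!] = √(4/15)
  +(−1)^0/∏(0,1,1,2,0,0)! = 1/2  (running 1/2)
  +(−1)^1/∏(1,0,0,1,1,1)! = -1  (running -1/2)
⟨..|..⟩ = √(4/15)·(-1/2) = -0.258199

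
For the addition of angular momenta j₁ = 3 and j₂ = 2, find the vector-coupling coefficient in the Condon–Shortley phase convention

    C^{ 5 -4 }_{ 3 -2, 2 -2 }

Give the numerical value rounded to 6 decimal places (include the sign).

+0.774597

triangle: 0!·6!·4!/11! = 17280/39916800
(j±m)!: 1!·5!·0!·4!·1!·9! = 1045094400
prefactor² = (2J+1)·Δ·N² = 4976640
  k=0: +1/(0!·0!·5!·0!·1!·4!) = 1/2880
Σ = 1/2880  ⇒  CG² = 4976640·1/2880² = 3/5
CG = +√(3/5) = +0.774597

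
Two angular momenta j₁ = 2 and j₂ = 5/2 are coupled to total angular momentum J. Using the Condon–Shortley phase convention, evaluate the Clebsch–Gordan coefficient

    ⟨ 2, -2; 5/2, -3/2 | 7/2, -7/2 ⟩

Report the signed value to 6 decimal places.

triangle: 1!·3!·4!/9! = 144/362880
(j±m)!: 0!·4!·1!·4!·0!·7! = 2903040
prefactor² = (2J+1)·Δ·N² = 9216
  k=1: −1/(1!·0!·3!·0!·0!·4!) = -1/144
Σ = -1/144  ⇒  CG² = 9216·(-1/144)² = 4/9
CG = −√(4/9) = -0.666667

-0.666667  (= −√(4/9))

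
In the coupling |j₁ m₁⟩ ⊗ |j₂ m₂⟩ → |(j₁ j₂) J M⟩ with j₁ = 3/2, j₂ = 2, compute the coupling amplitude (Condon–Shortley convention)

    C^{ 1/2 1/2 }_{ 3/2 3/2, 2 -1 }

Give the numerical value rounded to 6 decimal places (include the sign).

triangle: 3!·0!·1!/5! = 6/120
(j±m)!: 3!·0!·1!·3!·1!·0! = 36
prefactor² = (2J+1)·Δ·N² = 18/5
  k=0: +1/(0!·3!·0!·1!·0!·0!) = 1/6
Σ = 1/6  ⇒  CG² = 18/5·1/6² = 1/10
CG = +√(1/10) = +0.316228

+0.316228  (= +√(1/10))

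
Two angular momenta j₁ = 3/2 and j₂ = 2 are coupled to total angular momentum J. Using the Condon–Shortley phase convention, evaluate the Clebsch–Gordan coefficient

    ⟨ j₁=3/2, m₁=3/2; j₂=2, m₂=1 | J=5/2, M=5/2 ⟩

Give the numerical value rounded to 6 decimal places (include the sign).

triangle: 1!*2!*3!/7! = 12/5040
(j±m)!: 3!*0!*3!*1!*5!*0! = 4320
prefactor² = (2J+1)*Δ*N² = 432/7
  k=0: +1/(0!*1!*0!*3!*2!*0!) = 1/12
Σ = 1/12  ⇒  CG² = 432/7*1/12² = 3/7
CG = +√(3/7) = +0.654654

+0.654654  (= +√(3/7))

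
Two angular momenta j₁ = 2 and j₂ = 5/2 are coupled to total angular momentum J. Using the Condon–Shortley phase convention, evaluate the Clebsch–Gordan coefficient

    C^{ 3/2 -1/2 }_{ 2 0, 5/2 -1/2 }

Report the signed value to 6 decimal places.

−√(2/35) ≈ -0.239046

j₁+j₂−J=3  J+j₁−j₂=1  J−j₁+j₂=2  j₁+j₂+J+1=7
(j₁±m₁, j₂±m₂, J±M) = (2,2,2,3,1,2)
P² = 32/35
sum k=1..2:
  [1] −1/2 = -1/2
  [2] +1/4 = 1/4
S = -1/4
C² = P²·S² = 2/35 ; C = -0.239046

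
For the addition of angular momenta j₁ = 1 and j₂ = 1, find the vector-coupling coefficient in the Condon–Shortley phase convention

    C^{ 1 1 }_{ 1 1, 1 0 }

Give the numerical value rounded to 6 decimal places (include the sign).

√[3·1!1!1!/4! · 2!0!1!1!2!0!] = √(1/2)
  +(−1)^0/∏(0,1,0,1,1,0)! = 1  (running 1)
⟨..|..⟩ = √(1/2)·(1) = +0.707107

+0.707107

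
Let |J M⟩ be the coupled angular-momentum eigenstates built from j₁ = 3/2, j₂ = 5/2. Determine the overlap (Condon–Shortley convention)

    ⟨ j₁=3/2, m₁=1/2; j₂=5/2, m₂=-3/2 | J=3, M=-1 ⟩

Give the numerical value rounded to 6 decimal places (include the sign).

triangle: 1!×2!×4!/8! = 48/40320
(j±m)!: 2!×1!×1!×4!×2!×4! = 2304
prefactor² = (2J+1)×Δ×N² = 96/5
  k=0: +1/(0!×1!×1!×1!×1!×3!) = 1/6
  k=1: −1/(1!×0!×0!×0!×2!×4!) = -1/48
Σ = 7/48  ⇒  CG² = 96/5×7/48² = 49/120
CG = +√(49/120) = +0.639010

+√(49/120) ≈ +0.639010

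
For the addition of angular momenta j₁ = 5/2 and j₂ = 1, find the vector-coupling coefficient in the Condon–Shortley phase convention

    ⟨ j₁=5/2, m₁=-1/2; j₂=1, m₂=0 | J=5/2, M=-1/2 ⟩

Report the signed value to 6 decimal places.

-0.169031  (= −√(1/35))

√[6·1!4!1!/7! · 2!3!1!1!2!3!] = √(144/35)
  +(−1)^0/∏(0,1,3,1,1,0)! = 1/6  (running 1/6)
  +(−1)^1/∏(1,0,2,0,2,1)! = -1/4  (running -1/12)
⟨..|..⟩ = √(144/35)·(-1/12) = -0.169031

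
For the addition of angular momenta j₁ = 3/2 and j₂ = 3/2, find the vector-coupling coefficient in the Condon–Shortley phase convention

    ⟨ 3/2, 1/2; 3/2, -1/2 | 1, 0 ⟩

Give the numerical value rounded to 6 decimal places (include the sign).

−√(1/20) = -0.223607

j₁+j₂−J=2  J+j₁−j₂=1  J−j₁+j₂=1  j₁+j₂+J+1=5
(j₁±m₁, j₂±m₂, J±M) = (2,1,1,2,1,1)
P² = 1/5
sum k=0..1:
  [0] +1/2 = 1/2
  [1] −1/1 = -1
S = -1/2
C² = P²·S² = 1/20 ; C = -0.223607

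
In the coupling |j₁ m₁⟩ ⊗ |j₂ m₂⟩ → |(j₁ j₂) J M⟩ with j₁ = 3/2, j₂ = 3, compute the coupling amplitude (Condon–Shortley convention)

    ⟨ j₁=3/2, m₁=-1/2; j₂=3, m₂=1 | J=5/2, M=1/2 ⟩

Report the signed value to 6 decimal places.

−√(1/70) ≈ -0.119523

triangle: 2!×1!×4!/8! = 48/40320
(j±m)!: 1!×2!×4!×2!×3!×2! = 1152
prefactor² = (2J+1)×Δ×N² = 288/35
  k=1: −1/(1!×1!×1!×3!×0!×1!) = -1/6
  k=2: +1/(2!×0!×0!×2!×1!×2!) = 1/8
Σ = -1/24  ⇒  CG² = 288/35×(-1/24)² = 1/70
CG = −√(1/70) = -0.119523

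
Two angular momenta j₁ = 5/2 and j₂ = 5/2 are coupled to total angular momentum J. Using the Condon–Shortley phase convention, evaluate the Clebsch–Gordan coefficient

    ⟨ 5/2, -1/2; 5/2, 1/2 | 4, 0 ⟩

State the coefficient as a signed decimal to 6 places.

triangle: 1!×4!×4!/10! = 576/3628800
(j±m)!: 2!×3!×3!×2!×4!×4! = 82944
prefactor² = (2J+1)×Δ×N² = 20736/175
  k=0: +1/(0!×1!×3!×3!×1!×1!) = 1/36
  k=1: −1/(1!×0!×2!×2!×2!×2!) = -1/16
Σ = -5/144  ⇒  CG² = 20736/175×(-5/144)² = 1/7
CG = −√(1/7) = -0.377964

−√(1/7) = -0.377964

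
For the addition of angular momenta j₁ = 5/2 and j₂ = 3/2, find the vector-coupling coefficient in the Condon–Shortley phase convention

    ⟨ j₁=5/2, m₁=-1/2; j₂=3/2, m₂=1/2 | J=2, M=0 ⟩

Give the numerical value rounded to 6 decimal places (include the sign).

-0.267261  (= −√(1/14))

triangle: 2!×3!×1!/7! = 12/5040
(j±m)!: 2!×3!×2!×1!×2!×2! = 96
prefactor² = (2J+1)×Δ×N² = 8/7
  k=1: −1/(1!×1!×2!×1!×1!×0!) = -1/2
  k=2: +1/(2!×0!×1!×0!×2!×1!) = 1/4
Σ = -1/4  ⇒  CG² = 8/7×(-1/4)² = 1/14
CG = −√(1/14) = -0.267261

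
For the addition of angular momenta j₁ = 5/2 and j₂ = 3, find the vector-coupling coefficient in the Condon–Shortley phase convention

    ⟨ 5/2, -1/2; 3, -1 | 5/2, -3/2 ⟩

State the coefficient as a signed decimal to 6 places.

triangle: 3!×2!×3!/9! = 72/362880
(j±m)!: 2!×3!×2!×4!×1!×4! = 13824
prefactor² = (2J+1)×Δ×N² = 576/35
  k=1: −1/(1!×2!×2!×1!×0!×2!) = -1/8
  k=2: +1/(2!×1!×1!×0!×1!×3!) = 1/12
Σ = -1/24  ⇒  CG² = 576/35×(-1/24)² = 1/35
CG = −√(1/35) = -0.169031

-0.169031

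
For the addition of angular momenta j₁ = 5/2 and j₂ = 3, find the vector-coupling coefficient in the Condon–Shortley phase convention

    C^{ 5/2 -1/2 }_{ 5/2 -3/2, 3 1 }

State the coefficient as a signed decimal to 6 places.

+√(1/35) ≈ +0.169031

j₁+j₂−J=3  J+j₁−j₂=2  J−j₁+j₂=3  j₁+j₂+J+1=9
(j₁±m₁, j₂±m₂, J±M) = (1,4,4,2,2,3)
P² = 576/35
sum k=2..3:
  [2] +1/8 = 1/8
  [3] −1/12 = -1/12
S = 1/24
C² = P²·S² = 1/35 ; C = +0.169031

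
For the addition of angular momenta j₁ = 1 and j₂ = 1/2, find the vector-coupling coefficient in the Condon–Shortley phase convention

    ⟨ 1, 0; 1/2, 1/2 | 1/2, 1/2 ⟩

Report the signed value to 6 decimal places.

j₁+j₂−J=1  J+j₁−j₂=1  J−j₁+j₂=0  j₁+j₂+J+1=3
(j₁±m₁, j₂±m₂, J±M) = (1,1,1,0,1,0)
P² = 1/3
sum k=1..1:
  [1] −1/1 = -1
S = -1
C² = P²·S² = 1/3 ; C = -0.577350

−√(1/3) ≈ -0.577350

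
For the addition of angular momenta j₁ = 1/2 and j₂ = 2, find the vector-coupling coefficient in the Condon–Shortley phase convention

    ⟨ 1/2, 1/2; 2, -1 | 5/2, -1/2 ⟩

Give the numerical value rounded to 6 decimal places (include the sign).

√[6·0!1!4!/6! · 1!0!1!3!2!3!] = √(72/5)
  +(−1)^0/∏(0,0,0,1,1,3)! = 1/6  (running 1/6)
⟨..|..⟩ = √(72/5)·(1/6) = +0.632456

+0.632456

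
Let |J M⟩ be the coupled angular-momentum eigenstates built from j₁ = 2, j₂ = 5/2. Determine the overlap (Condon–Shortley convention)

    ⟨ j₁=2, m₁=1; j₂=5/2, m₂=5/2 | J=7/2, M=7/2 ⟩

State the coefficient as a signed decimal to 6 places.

−√(5/9) = -0.745356

j₁+j₂−J=1  J+j₁−j₂=3  J−j₁+j₂=4  j₁+j₂+J+1=9
(j₁±m₁, j₂±m₂, J±M) = (3,1,5,0,7,0)
P² = 11520
sum k=1..1:
  [1] −1/144 = -1/144
S = -1/144
C² = P²·S² = 5/9 ; C = -0.745356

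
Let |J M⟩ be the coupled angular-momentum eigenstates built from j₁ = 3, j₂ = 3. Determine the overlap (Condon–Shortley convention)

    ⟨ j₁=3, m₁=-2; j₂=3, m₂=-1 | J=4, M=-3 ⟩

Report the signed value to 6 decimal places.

−√(1/11) = -0.301511

triangle: 2!*4!*4!/11! = 1152/39916800
(j±m)!: 1!*5!*2!*4!*1!*7! = 29030400
prefactor² = (2J+1)*Δ*N² = 82944/11
  k=1: −1/(1!*1!*4!*1!*0!*3!) = -1/144
  k=2: +1/(2!*0!*3!*0!*1!*4!) = 1/288
Σ = -1/288  ⇒  CG² = 82944/11*(-1/288)² = 1/11
CG = −√(1/11) = -0.301511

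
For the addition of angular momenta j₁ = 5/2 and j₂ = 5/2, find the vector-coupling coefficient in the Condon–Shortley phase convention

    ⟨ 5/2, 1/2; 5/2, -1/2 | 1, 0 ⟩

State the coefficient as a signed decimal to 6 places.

√[3·4!1!1!/7! · 3!2!2!3!1!1!] = √(72/35)
  +(−1)^1/∏(1,3,1,1,0,0)! = -1/6  (running -1/6)
  +(−1)^2/∏(2,2,0,0,1,1)! = 1/4  (running 1/12)
⟨..|..⟩ = √(72/35)·(1/12) = +0.119523

+0.119523  (= +√(1/70))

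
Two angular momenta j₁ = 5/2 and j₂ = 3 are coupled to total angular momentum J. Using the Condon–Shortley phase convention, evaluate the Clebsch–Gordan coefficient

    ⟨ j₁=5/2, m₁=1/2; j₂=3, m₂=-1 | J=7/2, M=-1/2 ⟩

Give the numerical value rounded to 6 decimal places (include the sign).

−√(1/63) ≈ -0.125988

√[8·2!3!4!/10! · 3!2!2!4!3!4!] = √(9216/175)
  +(−1)^0/∏(0,2,2,2,1,2)! = 1/16  (running 1/16)
  +(−1)^1/∏(1,1,1,1,2,3)! = -1/12  (running -1/48)
  +(−1)^2/∏(2,0,0,0,3,4)! = 1/288  (running -5/288)
⟨..|..⟩ = √(9216/175)·(-5/288) = -0.125988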